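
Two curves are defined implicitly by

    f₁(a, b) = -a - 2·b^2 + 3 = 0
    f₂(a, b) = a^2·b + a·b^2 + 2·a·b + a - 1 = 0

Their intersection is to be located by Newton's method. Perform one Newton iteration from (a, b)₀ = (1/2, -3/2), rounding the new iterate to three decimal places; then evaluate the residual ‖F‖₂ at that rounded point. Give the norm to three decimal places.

1.441

At (1/2, -3/2): F = (-2.000, -1.250).
Jacobian J = [[-1, -4·b], [2·a·b + b^2 + 2·b + 1, a^2 + 2·a·b + 2·a]].
At the point, J = [[-1.000, 6.000], [-1.250, -0.250]] (det J = 7.750).
Solving J·Δ = −F gives Δ = (-1.032, 0.161).
Then the next iterate is (a, b)₁ = (-0.532, -1.339).
Re-evaluating at (-0.532, -1.339): F = (-0.05384, -1.44011), so ‖F‖₂ = 1.441.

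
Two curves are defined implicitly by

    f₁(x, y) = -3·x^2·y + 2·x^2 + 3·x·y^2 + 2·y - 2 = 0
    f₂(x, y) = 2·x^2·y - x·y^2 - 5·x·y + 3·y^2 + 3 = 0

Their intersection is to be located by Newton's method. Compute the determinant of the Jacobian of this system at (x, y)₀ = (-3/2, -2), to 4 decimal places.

-166.5000

J = [[-6·x·y + 4·x + 3·y^2, -3·x^2 + 6·x·y + 2], [4·x·y - y^2 - 5·y, 2·x^2 - 2·x·y - 5·x + 6·y]].
At the point, J = [[-12.0000, 13.2500], [18.0000, -6.0000]].
det J = -166.5000.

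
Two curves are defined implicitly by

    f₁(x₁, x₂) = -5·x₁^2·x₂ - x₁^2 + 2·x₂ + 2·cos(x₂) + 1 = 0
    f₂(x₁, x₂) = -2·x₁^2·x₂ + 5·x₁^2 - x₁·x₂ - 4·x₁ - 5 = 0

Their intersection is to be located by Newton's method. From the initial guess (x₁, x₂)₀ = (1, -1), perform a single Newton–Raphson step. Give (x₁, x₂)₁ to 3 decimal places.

At (1, -1): F = (4.08060, -1.000).
Jacobian J = [[-10·x₁·x₂ - 2·x₁, -5·x₁^2 - 2·sin(x₂) + 2], [-4·x₁·x₂ + 10·x₁ - x₂ - 4, -2·x₁^2 - x₁]].
At the point, J = [[8.000, -1.31706], [11.000, -3.000]] (det J = -9.51236).
Solving J·Δ = −F gives Δ = (-1.425, -5.560).
Then the next iterate is (x₁, x₂)₁ = (-0.425, -6.560).

(-0.425, -6.560)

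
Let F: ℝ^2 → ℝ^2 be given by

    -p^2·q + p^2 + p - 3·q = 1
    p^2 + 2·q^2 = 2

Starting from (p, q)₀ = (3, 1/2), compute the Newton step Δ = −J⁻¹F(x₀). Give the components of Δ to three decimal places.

(-1.250, 0.000)

At (3, 1/2): F = (5.000, 7.500).
Jacobian J = [[-2·p·q + 2·p + 1, -p^2 - 3], [2·p, 4·q]].
At the point, J = [[4.000, -12.000], [6.000, 2.000]] (det J = 80.000).
Solving J·Δ = −F gives Δ = (-1.250, 0.000).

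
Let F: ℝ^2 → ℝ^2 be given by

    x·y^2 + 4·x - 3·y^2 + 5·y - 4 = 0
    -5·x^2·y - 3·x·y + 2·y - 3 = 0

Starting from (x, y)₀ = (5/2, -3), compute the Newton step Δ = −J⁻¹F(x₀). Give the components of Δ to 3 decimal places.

(-0.315, 2.199)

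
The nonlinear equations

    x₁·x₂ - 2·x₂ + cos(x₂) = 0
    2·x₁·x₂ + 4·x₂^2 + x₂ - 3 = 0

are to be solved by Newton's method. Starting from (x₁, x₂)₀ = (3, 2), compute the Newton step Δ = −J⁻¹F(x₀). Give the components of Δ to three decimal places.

At (3, 2): F = (1.58385, 27.000).
Jacobian J = [[x₂, x₁ - sin(x₂) - 2], [2·x₂, 2·x₁ + 8·x₂ + 1]].
At the point, J = [[2.000, 0.09070], [4.000, 23.000]] (det J = 45.63719).
Solving J·Δ = −F gives Δ = (-0.745, -1.044).

(-0.745, -1.044)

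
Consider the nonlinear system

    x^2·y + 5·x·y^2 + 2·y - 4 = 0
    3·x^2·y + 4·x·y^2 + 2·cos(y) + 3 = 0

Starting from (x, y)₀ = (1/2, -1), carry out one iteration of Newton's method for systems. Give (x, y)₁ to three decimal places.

(6.337, 6.126)

At (1/2, -1): F = (-3.750, 5.33060).
Jacobian J = [[2·x·y + 5·y^2, x^2 + 10·x·y + 2], [6·x·y + 4·y^2, 3·x^2 + 8·x·y - 2·sin(y)]].
At the point, J = [[4.000, -2.750], [1.000, -1.56706]] (det J = -3.51823).
Solving J·Δ = −F gives Δ = (5.837, 7.126).
Then the next iterate is (x, y)₁ = (6.337, 6.126).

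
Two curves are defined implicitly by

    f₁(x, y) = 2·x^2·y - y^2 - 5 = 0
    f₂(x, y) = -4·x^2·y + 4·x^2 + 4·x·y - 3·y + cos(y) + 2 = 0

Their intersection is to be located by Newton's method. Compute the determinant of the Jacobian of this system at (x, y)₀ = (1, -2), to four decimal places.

-79.2744

J = [[4·x·y, 2·x^2 - 2·y], [-8·x·y + 8·x + 4·y, -4·x^2 + 4·x - sin(y) - 3]].
At the point, J = [[-8.0000, 6.0000], [16.0000, -2.090703]].
det J = -79.2744.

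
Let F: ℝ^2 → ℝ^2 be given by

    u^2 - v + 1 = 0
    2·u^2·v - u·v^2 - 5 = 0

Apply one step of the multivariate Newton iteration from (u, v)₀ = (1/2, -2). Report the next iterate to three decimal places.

At (1/2, -2): F = (3.250, -8.000).
Jacobian J = [[2·u, -1], [4·u·v - v^2, 2·u^2 - 2·u·v]].
At the point, J = [[1.000, -1.000], [-8.000, 2.500]] (det J = -5.500).
Solving J·Δ = −F gives Δ = (0.023, 3.273).
Then the next iterate is (u, v)₁ = (0.523, 1.273).

(0.523, 1.273)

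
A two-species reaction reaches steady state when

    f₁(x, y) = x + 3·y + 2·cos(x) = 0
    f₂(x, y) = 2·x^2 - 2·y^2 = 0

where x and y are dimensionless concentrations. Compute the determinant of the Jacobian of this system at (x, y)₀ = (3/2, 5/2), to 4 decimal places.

-8.0501

J = [[-2·sin(x) + 1, 3], [4·x, -4·y]].
At the point, J = [[-0.994990, 3.0000], [6.0000, -10.0000]].
det J = -8.0501.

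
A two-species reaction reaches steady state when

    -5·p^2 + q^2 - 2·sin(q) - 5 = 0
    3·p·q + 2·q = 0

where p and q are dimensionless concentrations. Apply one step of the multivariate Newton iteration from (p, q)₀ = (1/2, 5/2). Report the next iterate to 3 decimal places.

(-0.425, 1.981)

At (1/2, 5/2): F = (-1.19694, 8.750).
Jacobian J = [[-10·p, 2·q - 2·cos(q)], [3·q, 3·p + 2]].
At the point, J = [[-5.000, 6.60229], [7.500, 3.500]] (det J = -67.01715).
Solving J·Δ = −F gives Δ = (-0.925, -0.519).
Then the next iterate is (p, q)₁ = (-0.425, 1.981).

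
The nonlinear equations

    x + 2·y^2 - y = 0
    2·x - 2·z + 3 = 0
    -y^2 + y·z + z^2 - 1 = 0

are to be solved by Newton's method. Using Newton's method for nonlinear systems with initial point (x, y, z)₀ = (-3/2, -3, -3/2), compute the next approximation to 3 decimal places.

At (-3/2, -3, -3/2): F = (19.500, 3.000, -3.250).
Jacobian J = [[1, 4·y - 1, 0], [2, 0, -2], [0, -2·y + z, y + 2·z]].
At the point, J = [[1.000, -13.000, 0.000], [2.000, 0.000, -2.000], [0.000, 4.500, -6.000]] (det J = -147.000).
Solving J·Δ = −F gives Δ = (-0.973, 1.425, 0.527).
Then the next iterate is (x, y, z)₁ = (-2.473, -1.575, -0.973).

(-2.473, -1.575, -0.973)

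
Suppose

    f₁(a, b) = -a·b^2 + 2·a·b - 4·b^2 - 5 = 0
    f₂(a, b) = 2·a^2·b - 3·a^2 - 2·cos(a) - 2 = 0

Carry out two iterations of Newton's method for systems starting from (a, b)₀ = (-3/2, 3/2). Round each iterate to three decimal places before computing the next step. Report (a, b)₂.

At (-3/2, 3/2): F = (-15.125, -2.14147).
Jacobian J = [[-b^2 + 2·b, -2·a·b + 2·a - 8·b], [4·a·b - 6·a + 2·sin(a), 2·a^2]].
At the point, J = [[0.750, -10.500], [-1.99499, 4.500]] (det J = -17.57239).
Solving J·Δ = −F gives Δ = (-5.153, -1.809).
Then the next iterate is (a, b)₁ = (-6.653, -0.309).
Round to (-6.653, -0.309) and repeat: F = (-0.63513, -164.00618), J = [[-0.71348, -14.94555], [47.41822, 88.52482]].
Δ = (3.884, -0.228), so (a, b)₂ = (-2.769, -0.537).

(-2.769, -0.537)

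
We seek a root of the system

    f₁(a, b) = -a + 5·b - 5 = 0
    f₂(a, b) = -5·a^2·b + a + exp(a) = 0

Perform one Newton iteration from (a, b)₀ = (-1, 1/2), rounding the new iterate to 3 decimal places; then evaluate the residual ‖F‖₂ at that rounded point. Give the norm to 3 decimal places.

0.644

At (-1, 1/2): F = (-1.500, -3.13212).
Jacobian J = [[-1, 5], [-10·a·b + exp(a) + 1, -5·a^2]].
At the point, J = [[-1.000, 5.000], [6.36788, -5.000]] (det J = -26.83940).
Solving J·Δ = −F gives Δ = (0.863, 0.473).
Then the next iterate is (a, b)₁ = (-0.137, 0.973).
Re-evaluating at (-0.137, 0.973): F = (0.002, 0.64366), so ‖F‖₂ = 0.644.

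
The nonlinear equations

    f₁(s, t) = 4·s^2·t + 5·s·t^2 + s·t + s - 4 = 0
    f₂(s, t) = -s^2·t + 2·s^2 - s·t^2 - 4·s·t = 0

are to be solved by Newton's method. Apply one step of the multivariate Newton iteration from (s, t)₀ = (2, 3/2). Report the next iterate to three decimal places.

At (2, 3/2): F = (47.500, -14.500).
Jacobian J = [[8·s·t + 5·t^2 + t + 1, 4·s^2 + 10·s·t + s], [-2·s·t + 4·s - t^2 - 4·t, -s^2 - 2·s·t - 4·s]].
At the point, J = [[37.750, 48.000], [-6.250, -18.000]] (det J = -379.500).
Solving J·Δ = −F gives Δ = (-0.419, -0.660).
Then the next iterate is (s, t)₁ = (1.581, 0.840).

(1.581, 0.840)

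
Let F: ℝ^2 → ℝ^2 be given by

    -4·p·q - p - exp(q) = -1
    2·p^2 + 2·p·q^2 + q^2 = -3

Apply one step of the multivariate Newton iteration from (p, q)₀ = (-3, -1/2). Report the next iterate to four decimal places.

(-1.2499, -0.4248)

At (-3, -1/2): F = (-2.606531, 19.7500).
Jacobian J = [[-4·q - 1, -4·p - exp(q)], [4·p + 2·q^2, 4·p·q + 2·q]].
At the point, J = [[1.0000, 11.393469], [-11.5000, 5.0000]] (det J = 136.024897).
Solving J·Δ = −F gives Δ = (1.7501, 0.0752).
Then the next iterate is (p, q)₁ = (-1.2499, -0.4248).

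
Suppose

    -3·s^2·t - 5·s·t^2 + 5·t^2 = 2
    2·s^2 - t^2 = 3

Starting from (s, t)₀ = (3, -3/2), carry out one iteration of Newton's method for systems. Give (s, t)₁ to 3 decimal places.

(2.133, -2.283)

At (3, -3/2): F = (16.000, 12.750).
Jacobian J = [[-6·s·t - 5·t^2, -3·s^2 - 10·s·t + 10·t], [4·s, -2·t]].
At the point, J = [[15.750, 3.000], [12.000, 3.000]] (det J = 11.250).
Solving J·Δ = −F gives Δ = (-0.867, -0.783).
Then the next iterate is (s, t)₁ = (2.133, -2.283).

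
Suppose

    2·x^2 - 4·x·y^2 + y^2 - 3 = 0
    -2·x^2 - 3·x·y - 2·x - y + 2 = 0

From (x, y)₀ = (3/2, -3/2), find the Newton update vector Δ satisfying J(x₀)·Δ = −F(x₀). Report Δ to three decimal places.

At (3/2, -3/2): F = (-9.750, 2.750).
Jacobian J = [[4·x - 4·y^2, -8·x·y + 2·y], [-4·x - 3·y - 2, -3·x - 1]].
At the point, J = [[-3.000, 15.000], [-3.500, -5.500]] (det J = 69.000).
Solving J·Δ = −F gives Δ = (-0.179, 0.614).

(-0.179, 0.614)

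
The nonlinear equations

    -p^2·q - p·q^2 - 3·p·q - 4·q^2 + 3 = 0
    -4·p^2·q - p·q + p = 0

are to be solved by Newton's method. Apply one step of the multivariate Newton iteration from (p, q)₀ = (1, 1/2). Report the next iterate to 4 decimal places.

(0.3099, 0.6831)

At (1, 1/2): F = (-0.2500, -1.5000).
Jacobian J = [[-2·p·q - q^2 - 3·q, -p^2 - 2·p·q - 3·p - 8·q], [-8·p·q - q + 1, -4·p^2 - p]].
At the point, J = [[-2.7500, -9.0000], [-3.5000, -5.0000]] (det J = -17.7500).
Solving J·Δ = −F gives Δ = (-0.6901, 0.1831).
Then the next iterate is (p, q)₁ = (0.3099, 0.6831).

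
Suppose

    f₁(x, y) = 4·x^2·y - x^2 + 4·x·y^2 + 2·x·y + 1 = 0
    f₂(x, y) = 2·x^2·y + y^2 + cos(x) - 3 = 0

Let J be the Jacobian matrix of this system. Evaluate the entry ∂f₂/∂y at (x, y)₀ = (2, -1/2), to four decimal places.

∂f₂/∂y = 2·x^2 + 2·y.
At (2, -1/2) this is 7.0000.

7.0000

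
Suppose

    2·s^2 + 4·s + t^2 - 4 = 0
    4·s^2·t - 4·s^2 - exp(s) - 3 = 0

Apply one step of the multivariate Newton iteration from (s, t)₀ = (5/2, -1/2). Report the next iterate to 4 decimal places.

At (5/2, -1/2): F = (18.7500, -52.682494).
Jacobian J = [[4·s + 4, 2·t], [8·s·t - 8·s - exp(s), 4·s^2]].
At the point, J = [[14.0000, -1.0000], [-42.182494, 25.0000]] (det J = 307.817506).
Solving J·Δ = −F gives Δ = (-1.3517, -0.1734).
Then the next iterate is (s, t)₁ = (1.1483, -0.6734).

(1.1483, -0.6734)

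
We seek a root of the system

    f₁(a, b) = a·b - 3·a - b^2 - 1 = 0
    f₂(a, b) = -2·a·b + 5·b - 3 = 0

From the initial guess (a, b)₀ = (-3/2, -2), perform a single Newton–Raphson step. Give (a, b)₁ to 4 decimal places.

At (-3/2, -2): F = (2.5000, -19.0000).
Jacobian J = [[b - 3, a - 2·b], [-2·b, -2·a + 5]].
At the point, J = [[-5.0000, 2.5000], [4.0000, 8.0000]] (det J = -50.0000).
Solving J·Δ = −F gives Δ = (1.3500, 1.7000).
Then the next iterate is (a, b)₁ = (-0.1500, -0.3000).

(-0.1500, -0.3000)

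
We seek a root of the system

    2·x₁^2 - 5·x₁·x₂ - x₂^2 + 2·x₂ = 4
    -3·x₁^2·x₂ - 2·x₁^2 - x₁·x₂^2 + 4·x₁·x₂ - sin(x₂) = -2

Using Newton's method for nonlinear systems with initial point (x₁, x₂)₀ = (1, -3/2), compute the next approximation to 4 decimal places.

(0.9783, -0.8175)

At (1, -3/2): F = (0.2500, -2.752505).
Jacobian J = [[4·x₁ - 5·x₂, -5·x₁ - 2·x₂ + 2], [-6·x₁·x₂ - 4·x₁ - x₂^2 + 4·x₂, -3·x₁^2 - 2·x₁·x₂ + 4·x₁ - cos(x₂)]].
At the point, J = [[11.5000, 0.0000], [-3.2500, 3.929263]] (det J = 45.186522).
Solving J·Δ = −F gives Δ = (-0.0217, 0.6825).
Then the next iterate is (x₁, x₂)₁ = (0.9783, -0.8175).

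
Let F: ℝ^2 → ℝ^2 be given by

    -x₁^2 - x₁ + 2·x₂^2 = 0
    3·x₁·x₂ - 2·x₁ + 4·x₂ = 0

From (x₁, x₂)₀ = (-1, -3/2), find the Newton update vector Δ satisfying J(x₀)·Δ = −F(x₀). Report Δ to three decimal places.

At (-1, -3/2): F = (4.500, 0.500).
Jacobian J = [[-2·x₁ - 1, 4·x₂], [3·x₂ - 2, 3·x₁ + 4]].
At the point, J = [[1.000, -6.000], [-6.500, 1.000]] (det J = -38.000).
Solving J·Δ = −F gives Δ = (0.197, 0.783).

(0.197, 0.783)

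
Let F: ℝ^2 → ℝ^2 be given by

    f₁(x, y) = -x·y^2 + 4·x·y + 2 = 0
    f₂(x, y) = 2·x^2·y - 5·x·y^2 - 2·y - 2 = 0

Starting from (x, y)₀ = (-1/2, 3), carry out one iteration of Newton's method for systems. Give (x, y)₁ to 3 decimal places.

At (-1/2, 3): F = (0.500, 16.000).
Jacobian J = [[-y^2 + 4·y, -2·x·y + 4·x], [4·x·y - 5·y^2, 2·x^2 - 10·x·y - 2]].
At the point, J = [[3.000, 1.000], [-51.000, 13.500]] (det J = 91.500).
Solving J·Δ = −F gives Δ = (0.101, -0.803).
Then the next iterate is (x, y)₁ = (-0.399, 2.197).

(-0.399, 2.197)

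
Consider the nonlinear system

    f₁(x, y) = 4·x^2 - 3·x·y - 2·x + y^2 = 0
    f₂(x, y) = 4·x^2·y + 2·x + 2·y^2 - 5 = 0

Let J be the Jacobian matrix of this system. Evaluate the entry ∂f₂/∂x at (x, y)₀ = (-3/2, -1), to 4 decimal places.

∂f₂/∂x = 8·x·y + 2.
At (-3/2, -1) this is 14.0000.

14.0000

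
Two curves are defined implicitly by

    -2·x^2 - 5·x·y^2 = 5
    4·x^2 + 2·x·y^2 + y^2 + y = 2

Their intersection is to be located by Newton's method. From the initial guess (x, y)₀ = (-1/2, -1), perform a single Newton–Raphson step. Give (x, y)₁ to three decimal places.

(-1.500, -1.000)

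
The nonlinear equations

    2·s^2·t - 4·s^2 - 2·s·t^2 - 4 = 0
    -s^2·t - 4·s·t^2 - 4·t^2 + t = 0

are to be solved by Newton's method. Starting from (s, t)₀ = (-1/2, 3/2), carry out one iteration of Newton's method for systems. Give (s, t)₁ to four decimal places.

At (-1/2, 3/2): F = (-2.0000, -3.3750).
Jacobian J = [[4·s·t - 8·s - 2·t^2, 2·s^2 - 4·s·t], [-2·s·t - 4·t^2, -s^2 - 8·s·t - 8·t + 1]].
At the point, J = [[-3.5000, 3.5000], [-7.5000, -5.2500]] (det J = 44.6250).
Solving J·Δ = −F gives Δ = (-0.5000, 0.0714).
Then the next iterate is (s, t)₁ = (-1.0000, 1.5714).

(-1.0000, 1.5714)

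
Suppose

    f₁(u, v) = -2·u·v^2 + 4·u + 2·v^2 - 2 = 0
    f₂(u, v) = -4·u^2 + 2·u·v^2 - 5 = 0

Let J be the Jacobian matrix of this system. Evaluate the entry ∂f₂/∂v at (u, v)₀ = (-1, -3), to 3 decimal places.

∂f₂/∂v = 4·u·v.
At (-1, -3) this is 12.000.

12.000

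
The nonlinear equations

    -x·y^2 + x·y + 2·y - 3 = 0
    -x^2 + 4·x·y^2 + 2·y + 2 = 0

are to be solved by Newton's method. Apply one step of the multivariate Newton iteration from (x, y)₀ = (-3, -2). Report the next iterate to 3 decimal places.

(-18.500, 6.000)

At (-3, -2): F = (11.000, -59.000).
Jacobian J = [[-y^2 + y, -2·x·y + x + 2], [-2·x + 4·y^2, 8·x·y + 2]].
At the point, J = [[-6.000, -13.000], [22.000, 50.000]] (det J = -14.000).
Solving J·Δ = −F gives Δ = (-15.500, 8.000).
Then the next iterate is (x, y)₁ = (-18.500, 6.000).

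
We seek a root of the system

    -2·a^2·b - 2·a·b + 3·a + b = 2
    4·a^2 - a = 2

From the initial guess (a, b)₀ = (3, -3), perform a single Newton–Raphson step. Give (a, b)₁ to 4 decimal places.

(1.6522, -2.3327)

At (3, -3): F = (76.0000, 31.0000).
Jacobian J = [[-4·a·b - 2·b + 3, -2·a^2 - 2·a + 1], [8·a - 1, 0]].
At the point, J = [[45.0000, -23.0000], [23.0000, 0.0000]] (det J = 529.0000).
Solving J·Δ = −F gives Δ = (-1.3478, 0.6673).
Then the next iterate is (a, b)₁ = (1.6522, -2.3327).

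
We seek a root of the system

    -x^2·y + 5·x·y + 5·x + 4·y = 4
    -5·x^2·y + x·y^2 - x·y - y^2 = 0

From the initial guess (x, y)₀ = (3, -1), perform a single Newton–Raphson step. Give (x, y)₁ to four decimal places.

(2.1266, -0.5759)

At (3, -1): F = (1.0000, 50.0000).
Jacobian J = [[-2·x·y + 5·y + 5, -x^2 + 5·x + 4], [-10·x·y + y^2 - y, -5·x^2 + 2·x·y - x - 2·y]].
At the point, J = [[6.0000, 10.0000], [32.0000, -52.0000]] (det J = -632.0000).
Solving J·Δ = −F gives Δ = (-0.8734, 0.4241).
Then the next iterate is (x, y)₁ = (2.1266, -0.5759).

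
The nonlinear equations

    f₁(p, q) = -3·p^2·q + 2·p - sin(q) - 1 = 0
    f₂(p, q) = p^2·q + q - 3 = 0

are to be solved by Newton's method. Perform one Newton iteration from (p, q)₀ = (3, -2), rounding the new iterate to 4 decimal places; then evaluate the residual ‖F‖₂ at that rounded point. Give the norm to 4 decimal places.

At (3, -2): F = (59.909297, -23.0000).
Jacobian J = [[-6·p·q + 2, -3·p^2 - cos(q)], [2·p·q, p^2 + 1]].
At the point, J = [[38.0000, -26.583853], [-12.0000, 10.0000]] (det J = 60.993762).
Solving J·Δ = −F gives Δ = (0.2022, 2.5427).
Then the next iterate is (p, q)₁ = (3.2022, 0.5427).
Re-evaluating at (3.2022, 0.5427): F = (-11.806725, 3.107592), so ‖F‖₂ = 12.2088.

12.2088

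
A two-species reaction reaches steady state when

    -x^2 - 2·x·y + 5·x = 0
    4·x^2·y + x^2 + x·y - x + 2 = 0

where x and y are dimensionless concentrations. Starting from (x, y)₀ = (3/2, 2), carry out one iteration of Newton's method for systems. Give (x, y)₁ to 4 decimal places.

(0.4940, 2.4206)

At (3/2, 2): F = (-0.7500, 23.7500).
Jacobian J = [[-2·x - 2·y + 5, -2·x], [8·x·y + 2·x + y - 1, 4·x^2 + x]].
At the point, J = [[-2.0000, -3.0000], [28.0000, 10.5000]] (det J = 63.0000).
Solving J·Δ = −F gives Δ = (-1.0060, 0.4206).
Then the next iterate is (x, y)₁ = (0.4940, 2.4206).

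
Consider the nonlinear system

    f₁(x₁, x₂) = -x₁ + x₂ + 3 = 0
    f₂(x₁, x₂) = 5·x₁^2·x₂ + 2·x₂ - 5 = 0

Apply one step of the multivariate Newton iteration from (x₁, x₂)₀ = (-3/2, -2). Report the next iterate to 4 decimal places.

(-0.0058, -3.0058)

At (-3/2, -2): F = (2.5000, -31.5000).
Jacobian J = [[-1, 1], [10·x₁·x₂, 5·x₁^2 + 2]].
At the point, J = [[-1.0000, 1.0000], [30.0000, 13.2500]] (det J = -43.2500).
Solving J·Δ = −F gives Δ = (1.4942, -1.0058).
Then the next iterate is (x₁, x₂)₁ = (-0.0058, -3.0058).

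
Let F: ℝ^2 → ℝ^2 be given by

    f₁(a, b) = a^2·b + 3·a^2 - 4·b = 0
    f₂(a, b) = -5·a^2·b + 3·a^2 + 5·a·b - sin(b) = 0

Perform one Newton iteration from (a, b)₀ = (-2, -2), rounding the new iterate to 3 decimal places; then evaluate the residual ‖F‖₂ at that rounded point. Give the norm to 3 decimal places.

20.628

At (-2, -2): F = (12.000, 72.90930).
Jacobian J = [[2·a·b + 6·a, a^2 - 4], [-10·a·b + 6·a + 5·b, -5·a^2 + 5·a - cos(b)]].
At the point, J = [[-4.000, 0.000], [-62.000, -29.58385]] (det J = 118.33541).
Solving J·Δ = −F gives Δ = (3.000, -3.823).
Then the next iterate is (a, b)₁ = (1.000, -5.823).
Re-evaluating at (1.000, -5.823): F = (20.469, 2.55589), so ‖F‖₂ = 20.628.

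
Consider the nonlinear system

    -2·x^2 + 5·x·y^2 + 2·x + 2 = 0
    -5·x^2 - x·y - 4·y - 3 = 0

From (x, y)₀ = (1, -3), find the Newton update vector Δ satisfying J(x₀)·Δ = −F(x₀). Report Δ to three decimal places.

At (1, -3): F = (47.000, 7.000).
Jacobian J = [[-4·x + 5·y^2 + 2, 10·x·y], [-10·x - y, -x - 4]].
At the point, J = [[43.000, -30.000], [-7.000, -5.000]] (det J = -425.000).
Solving J·Δ = −F gives Δ = (-0.059, 1.482).

(-0.059, 1.482)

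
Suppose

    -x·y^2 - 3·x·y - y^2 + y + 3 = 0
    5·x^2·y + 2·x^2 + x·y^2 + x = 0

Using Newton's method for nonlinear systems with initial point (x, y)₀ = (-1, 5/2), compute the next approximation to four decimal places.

(-0.6667, 0.3958)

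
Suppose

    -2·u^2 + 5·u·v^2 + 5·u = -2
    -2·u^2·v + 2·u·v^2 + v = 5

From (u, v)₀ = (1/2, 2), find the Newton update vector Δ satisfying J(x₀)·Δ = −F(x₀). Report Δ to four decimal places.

At (1/2, 2): F = (14.0000, 0.0000).
Jacobian J = [[-4·u + 5·v^2 + 5, 10·u·v], [-4·u·v + 2·v^2, -2·u^2 + 4·u·v + 1]].
At the point, J = [[23.0000, 10.0000], [4.0000, 4.5000]] (det J = 63.5000).
Solving J·Δ = −F gives Δ = (-0.9921, 0.8819).

(-0.9921, 0.8819)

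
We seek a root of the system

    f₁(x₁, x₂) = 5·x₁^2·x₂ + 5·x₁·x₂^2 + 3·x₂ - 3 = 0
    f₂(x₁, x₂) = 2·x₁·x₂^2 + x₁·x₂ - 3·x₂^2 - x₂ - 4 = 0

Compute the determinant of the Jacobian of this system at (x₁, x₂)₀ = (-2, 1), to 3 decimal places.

J = [[10·x₁·x₂ + 5·x₂^2, 5·x₁^2 + 10·x₁·x₂ + 3], [2·x₂^2 + x₂, 4·x₁·x₂ + x₁ - 6·x₂ - 1]].
At the point, J = [[-15.000, 3.000], [3.000, -17.000]].
det J = 246.000.

246.000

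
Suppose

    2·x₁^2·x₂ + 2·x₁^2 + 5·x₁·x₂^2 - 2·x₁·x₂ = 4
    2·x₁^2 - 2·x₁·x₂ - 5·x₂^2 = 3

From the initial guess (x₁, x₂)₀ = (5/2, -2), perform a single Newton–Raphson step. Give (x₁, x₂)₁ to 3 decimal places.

(1.716, -1.235)

At (5/2, -2): F = (43.500, -0.500).
Jacobian J = [[4·x₁·x₂ + 4·x₁ + 5·x₂^2 - 2·x₂, 2·x₁^2 + 10·x₁·x₂ - 2·x₁], [4·x₁ - 2·x₂, -2·x₁ - 10·x₂]].
At the point, J = [[14.000, -42.500], [14.000, 15.000]] (det J = 805.000).
Solving J·Δ = −F gives Δ = (-0.784, 0.765).
Then the next iterate is (x₁, x₂)₁ = (1.716, -1.235).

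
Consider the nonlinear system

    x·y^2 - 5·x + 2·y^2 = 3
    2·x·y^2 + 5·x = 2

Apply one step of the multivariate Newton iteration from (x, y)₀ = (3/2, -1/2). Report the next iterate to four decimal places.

(-0.0149, -1.1940)

At (3/2, -1/2): F = (-9.6250, 6.2500).
Jacobian J = [[y^2 - 5, 2·x·y + 4·y], [2·y^2 + 5, 4·x·y]].
At the point, J = [[-4.7500, -3.5000], [5.5000, -3.0000]] (det J = 33.5000).
Solving J·Δ = −F gives Δ = (-1.5149, -0.6940).
Then the next iterate is (x, y)₁ = (-0.0149, -1.1940).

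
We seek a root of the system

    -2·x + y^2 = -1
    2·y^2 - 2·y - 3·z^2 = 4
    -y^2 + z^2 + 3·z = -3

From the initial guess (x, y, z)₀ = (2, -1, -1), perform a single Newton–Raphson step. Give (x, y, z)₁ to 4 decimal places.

At (2, -1, -1): F = (-2.0000, -3.0000, 0.0000).
Jacobian J = [[-2, 2·y, 0], [0, 4·y - 2, -6·z], [0, -2·y, 2·z + 3]].
At the point, J = [[-2.0000, -2.0000, 0.0000], [0.0000, -6.0000, 6.0000], [0.0000, 2.0000, 1.0000]] (det J = 36.0000).
Solving J·Δ = −F gives Δ = (-0.8333, -0.1667, 0.3333).
Then the next iterate is (x, y, z)₁ = (1.1667, -1.1667, -0.6667).

(1.1667, -1.1667, -0.6667)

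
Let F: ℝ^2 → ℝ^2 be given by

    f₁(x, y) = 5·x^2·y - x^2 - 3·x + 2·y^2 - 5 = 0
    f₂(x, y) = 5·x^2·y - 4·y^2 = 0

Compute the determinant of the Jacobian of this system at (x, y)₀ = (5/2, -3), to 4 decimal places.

-3142.0000

J = [[10·x·y - 2·x - 3, 5·x^2 + 4·y], [10·x·y, 5·x^2 - 8·y]].
At the point, J = [[-83.0000, 19.2500], [-75.0000, 55.2500]].
det J = -3142.0000.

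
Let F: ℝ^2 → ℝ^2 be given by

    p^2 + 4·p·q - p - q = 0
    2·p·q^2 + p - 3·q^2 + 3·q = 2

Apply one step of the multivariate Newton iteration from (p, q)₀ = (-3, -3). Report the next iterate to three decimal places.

At (-3, -3): F = (51.000, -95.000).
Jacobian J = [[2·p + 4·q - 1, 4·p - 1], [2·q^2 + 1, 4·p·q - 6·q + 3]].
At the point, J = [[-19.000, -13.000], [19.000, 57.000]] (det J = -836.000).
Solving J·Δ = −F gives Δ = (2.000, 1.000).
Then the next iterate is (p, q)₁ = (-1.000, -2.000).

(-1.000, -2.000)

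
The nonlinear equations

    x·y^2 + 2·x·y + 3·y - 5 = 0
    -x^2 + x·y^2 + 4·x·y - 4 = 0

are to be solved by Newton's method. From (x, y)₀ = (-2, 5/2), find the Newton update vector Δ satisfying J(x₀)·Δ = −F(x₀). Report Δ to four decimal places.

At (-2, 5/2): F = (-20.0000, -40.5000).
Jacobian J = [[y^2 + 2·y, 2·x·y + 2·x + 3], [-2·x + y^2 + 4·y, 2·x·y + 4·x]].
At the point, J = [[11.2500, -11.0000], [20.2500, -18.0000]] (det J = 20.2500).
Solving J·Δ = −F gives Δ = (4.2222, 2.5000).

(4.2222, 2.5000)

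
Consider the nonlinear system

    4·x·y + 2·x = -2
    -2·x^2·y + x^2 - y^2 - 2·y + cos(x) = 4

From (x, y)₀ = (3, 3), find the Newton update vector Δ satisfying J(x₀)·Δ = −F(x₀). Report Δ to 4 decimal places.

At (3, 3): F = (44.0000, -64.989992).
Jacobian J = [[4·y + 2, 4·x], [-4·x·y + 2·x - sin(x), -2·x^2 - 2·y - 2]].
At the point, J = [[14.0000, 12.0000], [-30.141120, -26.0000]] (det J = -2.306560).
Solving J·Δ = −F gives Δ = (-157.8628, 180.5066).

(-157.8628, 180.5066)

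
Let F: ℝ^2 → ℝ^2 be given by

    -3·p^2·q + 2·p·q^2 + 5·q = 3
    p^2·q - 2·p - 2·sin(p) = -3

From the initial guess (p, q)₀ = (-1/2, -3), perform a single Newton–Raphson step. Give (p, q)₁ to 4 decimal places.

At (-1/2, -3): F = (-24.7500, 4.208851).
Jacobian J = [[-6·p·q + 2·q^2, -3·p^2 + 4·p·q + 5], [2·p·q - 2·cos(p) - 2, p^2]].
At the point, J = [[9.0000, 10.2500], [-0.755165, 0.2500]] (det J = 9.990443).
Solving J·Δ = −F gives Δ = (4.9375, -1.9208).
Then the next iterate is (p, q)₁ = (4.4375, -4.9208).

(4.4375, -4.9208)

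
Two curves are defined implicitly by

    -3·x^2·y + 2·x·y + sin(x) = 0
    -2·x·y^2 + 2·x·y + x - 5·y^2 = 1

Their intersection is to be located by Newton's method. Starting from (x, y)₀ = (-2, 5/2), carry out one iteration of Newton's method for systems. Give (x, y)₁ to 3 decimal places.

At (-2, 5/2): F = (-40.90930, -19.250).
Jacobian J = [[-6·x·y + 2·y + cos(x), -3·x^2 + 2·x], [-2·y^2 + 2·y + 1, -4·x·y + 2·x - 10·y]].
At the point, J = [[34.58385, -16.000], [-6.500, -9.000]] (det J = -415.25468).
Solving J·Δ = −F gives Δ = (0.145, -2.244).
Then the next iterate is (x, y)₁ = (-1.855, 0.256).

(-1.855, 0.256)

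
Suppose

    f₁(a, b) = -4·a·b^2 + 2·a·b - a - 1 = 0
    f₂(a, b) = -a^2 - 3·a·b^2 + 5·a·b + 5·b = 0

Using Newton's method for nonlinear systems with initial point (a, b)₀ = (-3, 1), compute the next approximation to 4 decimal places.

(-1.5476, 0.7976)

At (-3, 1): F = (8.0000, -10.0000).
Jacobian J = [[-4·b^2 + 2·b - 1, -8·a·b + 2·a], [-2·a - 3·b^2 + 5·b, -6·a·b + 5·a + 5]].
At the point, J = [[-3.0000, 18.0000], [8.0000, 8.0000]] (det J = -168.0000).
Solving J·Δ = −F gives Δ = (1.4524, -0.2024).
Then the next iterate is (a, b)₁ = (-1.5476, 0.7976).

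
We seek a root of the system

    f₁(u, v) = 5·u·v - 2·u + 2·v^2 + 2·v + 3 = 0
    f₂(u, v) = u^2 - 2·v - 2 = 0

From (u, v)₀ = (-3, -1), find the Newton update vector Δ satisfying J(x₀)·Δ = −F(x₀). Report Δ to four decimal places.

At (-3, -1): F = (24.0000, 9.0000).
Jacobian J = [[5·v - 2, 5·u + 4·v + 2], [2·u, -2]].
At the point, J = [[-7.0000, -17.0000], [-6.0000, -2.0000]] (det J = -88.0000).
Solving J·Δ = −F gives Δ = (1.1932, 0.9205).

(1.1932, 0.9205)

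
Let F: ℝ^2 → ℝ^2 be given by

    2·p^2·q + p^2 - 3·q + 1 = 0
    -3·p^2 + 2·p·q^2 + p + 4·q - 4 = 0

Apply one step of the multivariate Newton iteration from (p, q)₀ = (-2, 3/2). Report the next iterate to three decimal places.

(-2.123, -1.395)

At (-2, 3/2): F = (12.500, -21.000).
Jacobian J = [[4·p·q + 2·p, 2·p^2 - 3], [-6·p + 2·q^2 + 1, 4·p·q + 4]].
At the point, J = [[-16.000, 5.000], [17.500, -8.000]] (det J = 40.500).
Solving J·Δ = −F gives Δ = (-0.123, -2.895).
Then the next iterate is (p, q)₁ = (-2.123, -1.395).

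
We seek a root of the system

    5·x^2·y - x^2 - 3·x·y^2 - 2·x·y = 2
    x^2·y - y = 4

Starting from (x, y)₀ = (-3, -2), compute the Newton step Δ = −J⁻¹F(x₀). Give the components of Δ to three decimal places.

(1.113, 0.831)

At (-3, -2): F = (-77.000, -20.000).
Jacobian J = [[10·x·y - 2·x - 3·y^2 - 2·y, 5·x^2 - 6·x·y - 2·x], [2·x·y, x^2 - 1]].
At the point, J = [[58.000, 15.000], [12.000, 8.000]] (det J = 284.000).
Solving J·Δ = −F gives Δ = (1.113, 0.831).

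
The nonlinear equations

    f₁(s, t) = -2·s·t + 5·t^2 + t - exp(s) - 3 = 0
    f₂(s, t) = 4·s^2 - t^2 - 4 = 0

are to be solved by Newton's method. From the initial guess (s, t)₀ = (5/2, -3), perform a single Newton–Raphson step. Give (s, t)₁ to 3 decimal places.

At (5/2, -3): F = (41.81751, 12.000).
Jacobian J = [[-2·t - exp(s), -2·s + 10·t + 1], [8·s, -2·t]].
At the point, J = [[-6.18249, -34.000], [20.000, 6.000]] (det J = 642.90504).
Solving J·Δ = −F gives Δ = (-1.025, 1.416).
Then the next iterate is (s, t)₁ = (1.475, -1.584).

(1.475, -1.584)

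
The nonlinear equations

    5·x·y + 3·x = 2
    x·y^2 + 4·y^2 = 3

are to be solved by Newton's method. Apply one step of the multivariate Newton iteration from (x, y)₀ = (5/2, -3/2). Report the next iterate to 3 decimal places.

(0.604, -1.123)

At (5/2, -3/2): F = (-13.250, 11.625).
Jacobian J = [[5·y + 3, 5·x], [y^2, 2·x·y + 8·y]].
At the point, J = [[-4.500, 12.500], [2.250, -19.500]] (det J = 59.625).
Solving J·Δ = −F gives Δ = (-1.896, 0.377).
Then the next iterate is (x, y)₁ = (0.604, -1.123).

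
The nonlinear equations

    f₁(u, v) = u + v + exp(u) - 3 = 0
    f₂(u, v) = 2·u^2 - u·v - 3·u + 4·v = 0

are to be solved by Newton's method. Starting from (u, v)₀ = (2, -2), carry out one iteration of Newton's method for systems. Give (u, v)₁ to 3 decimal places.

(0.898, 2.858)

At (2, -2): F = (4.38906, -2.000).
Jacobian J = [[exp(u) + 1, 1], [4·u - v - 3, -u + 4]].
At the point, J = [[8.38906, 1.000], [7.000, 2.000]] (det J = 9.77811).
Solving J·Δ = −F gives Δ = (-1.102, 4.858).
Then the next iterate is (u, v)₁ = (0.898, 2.858).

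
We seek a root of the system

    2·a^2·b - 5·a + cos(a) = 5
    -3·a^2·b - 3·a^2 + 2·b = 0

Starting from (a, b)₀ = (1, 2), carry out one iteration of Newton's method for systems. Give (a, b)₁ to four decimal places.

(0.5432, 5.2229)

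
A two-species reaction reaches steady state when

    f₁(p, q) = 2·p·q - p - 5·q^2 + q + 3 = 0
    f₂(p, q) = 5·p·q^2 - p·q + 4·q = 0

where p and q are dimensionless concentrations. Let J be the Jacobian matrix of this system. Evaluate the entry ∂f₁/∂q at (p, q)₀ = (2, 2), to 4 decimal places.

-15.0000

∂f₁/∂q = 2·p - 10·q + 1.
At (2, 2) this is -15.0000.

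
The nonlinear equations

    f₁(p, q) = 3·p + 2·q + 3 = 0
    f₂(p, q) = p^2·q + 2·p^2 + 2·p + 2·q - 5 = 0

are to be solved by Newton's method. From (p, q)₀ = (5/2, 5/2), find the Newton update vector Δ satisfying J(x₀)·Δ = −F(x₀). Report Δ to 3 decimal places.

(2.541, -11.562)

At (5/2, 5/2): F = (15.500, 33.125).
Jacobian J = [[3, 2], [2·p·q + 4·p + 2, p^2 + 2]].
At the point, J = [[3.000, 2.000], [24.500, 8.250]] (det J = -24.250).
Solving J·Δ = −F gives Δ = (2.541, -11.562).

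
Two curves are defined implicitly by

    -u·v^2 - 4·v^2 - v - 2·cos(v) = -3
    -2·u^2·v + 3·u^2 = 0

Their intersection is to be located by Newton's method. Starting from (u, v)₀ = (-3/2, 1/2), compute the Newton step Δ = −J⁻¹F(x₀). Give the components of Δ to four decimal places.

At (-3/2, 1/2): F = (0.119835, 4.5000).
Jacobian J = [[-v^2, -2·u·v - 8·v + 2·sin(v) - 1], [-4·u·v + 6·u, -2·u^2]].
At the point, J = [[-0.2500, -2.541149], [-6.0000, -4.5000]] (det J = -14.121894).
Solving J·Δ = −F gives Δ = (0.7716, -0.0287).

(0.7716, -0.0287)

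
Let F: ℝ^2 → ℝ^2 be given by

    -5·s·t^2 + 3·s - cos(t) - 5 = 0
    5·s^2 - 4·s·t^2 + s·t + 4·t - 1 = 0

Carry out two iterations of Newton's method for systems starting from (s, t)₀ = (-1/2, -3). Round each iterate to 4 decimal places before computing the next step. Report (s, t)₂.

(-0.5188, -1.5933)

At (-1/2, -3): F = (16.989992, 7.7500).
Jacobian J = [[-5·t^2 + 3, -10·s·t + sin(t)], [10·s - 4·t^2 + t, -8·s·t + s + 4]].
At the point, J = [[-42.0000, -15.141120], [-44.0000, -8.5000]] (det J = -309.209280).
Solving J·Δ = −F gives Δ = (-0.0875, 1.3650).
Then the next iterate is (s, t)₁ = (-0.5875, -1.6350).
Round to (-0.5875, -1.6350) and repeat: F = (1.154258, 1.428423), J = [[-10.366125, -10.603565], [-18.2029, -4.2720]].
Δ = (0.0687, 0.0417), so (s, t)₂ = (-0.5188, -1.5933).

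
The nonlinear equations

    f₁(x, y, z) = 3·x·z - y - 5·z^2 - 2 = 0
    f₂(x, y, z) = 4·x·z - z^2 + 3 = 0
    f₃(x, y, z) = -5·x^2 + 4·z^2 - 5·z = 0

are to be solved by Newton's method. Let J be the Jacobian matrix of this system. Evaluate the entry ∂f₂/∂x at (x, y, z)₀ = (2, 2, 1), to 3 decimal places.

4.000

∂f₂/∂x = 4·z.
At (2, 2, 1) this is 4.000.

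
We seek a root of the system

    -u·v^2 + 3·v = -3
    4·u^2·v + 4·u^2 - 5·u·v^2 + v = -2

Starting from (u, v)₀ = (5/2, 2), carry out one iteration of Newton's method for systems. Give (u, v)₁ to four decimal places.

At (5/2, 2): F = (-1.0000, 29.0000).
Jacobian J = [[-v^2, -2·u·v + 3], [8·u·v + 8·u - 5·v^2, 4·u^2 - 10·u·v + 1]].
At the point, J = [[-4.0000, -7.0000], [40.0000, -24.0000]] (det J = 376.0000).
Solving J·Δ = −F gives Δ = (-0.6037, 0.2021).
Then the next iterate is (u, v)₁ = (1.8963, 2.2021).

(1.8963, 2.2021)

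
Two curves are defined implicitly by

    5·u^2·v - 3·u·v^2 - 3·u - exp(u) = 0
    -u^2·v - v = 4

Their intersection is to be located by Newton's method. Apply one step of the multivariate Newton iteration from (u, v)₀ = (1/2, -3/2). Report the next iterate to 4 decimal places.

(-1.0146, -5.0176)

At (1/2, -3/2): F = (-8.398721, -2.1250).
Jacobian J = [[10·u·v - 3·v^2 - exp(u) - 3, 5·u^2 - 6·u·v], [-2·u·v, -u^2 - 1]].
At the point, J = [[-18.898721, 5.7500], [1.5000, -1.2500]] (det J = 14.998402).
Solving J·Δ = −F gives Δ = (-1.5146, -3.5176).
Then the next iterate is (u, v)₁ = (-1.0146, -5.0176).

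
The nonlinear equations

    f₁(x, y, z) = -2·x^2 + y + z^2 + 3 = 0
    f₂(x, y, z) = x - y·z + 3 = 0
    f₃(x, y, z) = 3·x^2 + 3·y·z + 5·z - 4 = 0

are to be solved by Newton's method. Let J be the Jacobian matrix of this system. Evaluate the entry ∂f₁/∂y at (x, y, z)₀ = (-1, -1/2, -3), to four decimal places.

1.0000

∂f₁/∂y = 1.
At (-1, -1/2, -3) this is 1.0000.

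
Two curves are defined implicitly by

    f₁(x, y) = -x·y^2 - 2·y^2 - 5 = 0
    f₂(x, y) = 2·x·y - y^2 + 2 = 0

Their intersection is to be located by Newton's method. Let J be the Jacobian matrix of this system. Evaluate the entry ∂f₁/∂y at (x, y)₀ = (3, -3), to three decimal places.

30.000

∂f₁/∂y = -2·x·y - 4·y.
At (3, -3) this is 30.000.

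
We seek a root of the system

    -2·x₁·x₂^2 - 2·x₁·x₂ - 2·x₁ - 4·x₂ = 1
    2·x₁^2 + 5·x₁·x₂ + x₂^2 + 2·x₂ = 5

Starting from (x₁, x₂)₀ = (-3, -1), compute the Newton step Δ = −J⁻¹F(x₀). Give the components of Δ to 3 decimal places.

(0.964, 0.707)

At (-3, -1): F = (9.000, 27.000).
Jacobian J = [[-2·x₂^2 - 2·x₂ - 2, -4·x₁·x₂ - 2·x₁ - 4], [4·x₁ + 5·x₂, 5·x₁ + 2·x₂ + 2]].
At the point, J = [[-2.000, -10.000], [-17.000, -15.000]] (det J = -140.000).
Solving J·Δ = −F gives Δ = (0.964, 0.707).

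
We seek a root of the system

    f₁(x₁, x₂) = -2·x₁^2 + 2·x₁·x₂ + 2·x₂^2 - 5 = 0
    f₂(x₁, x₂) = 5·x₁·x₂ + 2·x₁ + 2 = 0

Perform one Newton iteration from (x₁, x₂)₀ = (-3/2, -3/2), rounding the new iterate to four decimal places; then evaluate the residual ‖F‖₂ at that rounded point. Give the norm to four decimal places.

3.4107

At (-3/2, -3/2): F = (-0.5000, 10.2500).
Jacobian J = [[-4·x₁ + 2·x₂, 2·x₁ + 4·x₂], [5·x₂ + 2, 5·x₁]].
At the point, J = [[3.0000, -9.0000], [-5.5000, -7.5000]] (det J = -72.0000).
Solving J·Δ = −F gives Δ = (1.3333, 0.3889).
Then the next iterate is (x₁, x₂)₁ = (-0.1667, -1.1111).
Re-evaluating at (-0.1667, -1.1111): F = (-2.216051, 2.592702), so ‖F‖₂ = 3.4107.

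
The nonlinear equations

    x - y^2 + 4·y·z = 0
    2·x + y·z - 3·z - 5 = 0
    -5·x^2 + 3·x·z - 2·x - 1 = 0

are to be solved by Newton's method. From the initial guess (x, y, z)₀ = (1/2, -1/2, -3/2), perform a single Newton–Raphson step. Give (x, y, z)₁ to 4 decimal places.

At (1/2, -1/2, -3/2): F = (3.2500, 1.2500, -5.5000).
Jacobian J = [[1, -2·y + 4·z, 4·y], [2, z, y - 3], [-10·x + 3·z - 2, 0, 3·x]].
At the point, J = [[1.0000, -5.0000, -2.0000], [2.0000, -1.5000, -3.5000], [-11.5000, 0.0000, 1.5000]] (det J = -154.0000).
Solving J·Δ = −F gives Δ = (-0.5045, 0.6295, -0.2009).
Then the next iterate is (x, y, z)₁ = (-0.0045, 0.1295, -1.7009).

(-0.0045, 0.1295, -1.7009)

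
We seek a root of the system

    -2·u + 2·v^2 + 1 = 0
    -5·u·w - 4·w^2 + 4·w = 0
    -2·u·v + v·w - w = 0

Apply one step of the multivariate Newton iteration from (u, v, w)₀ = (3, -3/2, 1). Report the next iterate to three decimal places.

(1.330, -1.027, 0.650)

At (3, -3/2, 1): F = (-0.500, -15.000, 6.500).
Jacobian J = [[-2, 4·v, 0], [-5·w, 0, -5·u - 8·w + 4], [-2·v, -2·u + w, v - 1]].
At the point, J = [[-2.000, -6.000, 0.000], [-5.000, 0.000, -19.000], [3.000, -5.000, -2.500]] (det J = 607.000).
Solving J·Δ = −F gives Δ = (-1.670, 0.473, -0.350).
Then the next iterate is (u, v, w)₁ = (1.330, -1.027, 0.650).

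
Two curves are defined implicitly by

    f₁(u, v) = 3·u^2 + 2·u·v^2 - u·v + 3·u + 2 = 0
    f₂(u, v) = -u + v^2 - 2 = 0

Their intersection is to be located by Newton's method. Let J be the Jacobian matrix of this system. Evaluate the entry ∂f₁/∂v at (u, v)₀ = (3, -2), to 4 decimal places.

∂f₁/∂v = 4·u·v - u.
At (3, -2) this is -27.0000.

-27.0000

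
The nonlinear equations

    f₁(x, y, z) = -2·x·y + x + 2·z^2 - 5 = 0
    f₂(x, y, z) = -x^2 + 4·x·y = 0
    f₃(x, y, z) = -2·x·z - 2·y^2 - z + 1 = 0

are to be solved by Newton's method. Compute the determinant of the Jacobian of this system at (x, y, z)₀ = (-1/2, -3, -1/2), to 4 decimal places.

260.0000

J = [[-2·y + 1, -2·x, 4·z], [-2·x + 4·y, 4·x, 0], [-2·z, -4·y, -2·x - 1]].
At the point, J = [[7.0000, 1.0000, -2.0000], [-11.0000, -2.0000, 0.0000], [1.0000, 12.0000, 0.0000]].
det J = 260.0000.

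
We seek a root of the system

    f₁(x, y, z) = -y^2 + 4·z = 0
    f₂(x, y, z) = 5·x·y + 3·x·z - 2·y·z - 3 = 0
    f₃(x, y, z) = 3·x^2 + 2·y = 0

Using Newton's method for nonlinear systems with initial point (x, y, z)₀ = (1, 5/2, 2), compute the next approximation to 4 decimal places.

At (1, 5/2, 2): F = (1.7500, 5.5000, 8.0000).
Jacobian J = [[0, -2·y, 4], [5·y + 3·z, 5·x - 2·z, 3·x - 2·y], [6·x, 2, 0]].
At the point, J = [[0.0000, -5.0000, 4.0000], [18.5000, 1.0000, -2.0000], [6.0000, 2.0000, 0.0000]] (det J = 184.0000).
Solving J·Δ = −F gives Δ = (-0.5380, -2.3859, -3.4198).
Then the next iterate is (x, y, z)₁ = (0.4620, 0.1141, -1.4198).

(0.4620, 0.1141, -1.4198)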